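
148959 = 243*613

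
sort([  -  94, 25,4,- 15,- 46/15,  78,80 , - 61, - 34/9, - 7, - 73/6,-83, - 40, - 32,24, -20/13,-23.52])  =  [ - 94, - 83, - 61, - 40, - 32, - 23.52,- 15, - 73/6, - 7,- 34/9 , -46/15,  -  20/13,4, 24 , 25,  78,  80 ]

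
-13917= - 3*4639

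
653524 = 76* 8599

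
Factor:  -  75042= - 2^1*3^2*11^1*379^1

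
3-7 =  - 4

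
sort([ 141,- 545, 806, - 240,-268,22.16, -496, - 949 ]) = [ - 949,  -  545,  -  496, -268, - 240, 22.16, 141, 806 ]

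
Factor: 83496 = 2^3*3^1*7^2*71^1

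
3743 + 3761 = 7504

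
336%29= 17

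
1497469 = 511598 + 985871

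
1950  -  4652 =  - 2702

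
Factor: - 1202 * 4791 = - 5758782 = - 2^1*3^1*601^1*1597^1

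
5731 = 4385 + 1346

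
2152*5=10760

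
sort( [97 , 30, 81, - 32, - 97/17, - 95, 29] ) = [  -  95,-32, - 97/17,  29,  30,81, 97 ] 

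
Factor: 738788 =2^2*191^1 * 967^1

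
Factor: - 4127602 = -2^1*67^1*30803^1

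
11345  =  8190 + 3155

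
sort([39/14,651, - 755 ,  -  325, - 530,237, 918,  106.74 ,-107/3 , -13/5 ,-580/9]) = [ - 755, - 530 ,  -  325 , - 580/9 , - 107/3, - 13/5 , 39/14,106.74,  237,651,  918 ] 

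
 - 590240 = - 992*595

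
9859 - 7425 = 2434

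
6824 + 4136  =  10960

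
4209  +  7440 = 11649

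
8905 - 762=8143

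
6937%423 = 169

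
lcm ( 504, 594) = 16632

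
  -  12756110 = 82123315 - 94879425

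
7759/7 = 7759/7 = 1108.43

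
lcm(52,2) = 52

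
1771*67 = 118657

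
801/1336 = 801/1336  =  0.60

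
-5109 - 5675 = -10784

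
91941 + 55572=147513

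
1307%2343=1307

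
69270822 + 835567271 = 904838093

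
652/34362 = 326/17181 = 0.02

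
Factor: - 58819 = -131^1*449^1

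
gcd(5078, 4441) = 1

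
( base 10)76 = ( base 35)26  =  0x4C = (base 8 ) 114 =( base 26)2O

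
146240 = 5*29248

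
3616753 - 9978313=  - 6361560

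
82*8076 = 662232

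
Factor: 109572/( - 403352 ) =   -  2^( - 1)*3^1 *23^1 * 127^(-1) = - 69/254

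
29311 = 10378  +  18933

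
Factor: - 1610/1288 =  - 5/4 = - 2^( - 2)*5^1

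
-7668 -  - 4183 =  -3485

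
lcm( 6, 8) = 24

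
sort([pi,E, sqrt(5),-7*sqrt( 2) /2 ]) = [ - 7*sqrt( 2) /2,sqrt( 5 ), E, pi ]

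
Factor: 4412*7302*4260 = 2^5*3^2 *5^1* 71^1*1103^1*1217^1=137241966240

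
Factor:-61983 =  - 3^2 * 71^1*97^1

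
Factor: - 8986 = - 2^1*4493^1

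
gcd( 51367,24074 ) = 1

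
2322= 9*258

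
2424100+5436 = 2429536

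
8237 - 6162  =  2075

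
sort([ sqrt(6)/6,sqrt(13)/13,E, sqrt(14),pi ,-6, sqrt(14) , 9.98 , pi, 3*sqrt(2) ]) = [ - 6,sqrt( 13)/13, sqrt( 6)/6,  E, pi,pi , sqrt(14 ),sqrt(14 ), 3*sqrt( 2 ), 9.98]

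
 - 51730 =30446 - 82176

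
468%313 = 155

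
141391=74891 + 66500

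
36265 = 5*7253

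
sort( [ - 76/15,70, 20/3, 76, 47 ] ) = [ - 76/15, 20/3, 47,70, 76 ] 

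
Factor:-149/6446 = -2^( - 1) * 11^( - 1 )*149^1*293^ (-1)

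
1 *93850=93850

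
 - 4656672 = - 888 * 5244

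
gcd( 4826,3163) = 1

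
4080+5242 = 9322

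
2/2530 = 1/1265 =0.00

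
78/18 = 13/3= 4.33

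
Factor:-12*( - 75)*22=19800=2^3*3^2*5^2*11^1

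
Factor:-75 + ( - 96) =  - 171 = - 3^2*19^1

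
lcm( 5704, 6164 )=382168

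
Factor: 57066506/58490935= 2^1 *5^( - 1)*7^1*37^1*41^1*179^(-1 )*2687^1*65353^ ( - 1 )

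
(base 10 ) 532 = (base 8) 1024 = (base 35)f7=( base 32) GK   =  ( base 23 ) 103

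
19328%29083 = 19328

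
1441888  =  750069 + 691819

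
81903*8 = 655224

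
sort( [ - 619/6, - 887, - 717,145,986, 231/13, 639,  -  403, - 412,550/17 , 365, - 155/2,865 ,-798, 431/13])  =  [  -  887, - 798,-717, - 412, - 403,-619/6, - 155/2,231/13,  550/17,431/13,145, 365, 639, 865,  986] 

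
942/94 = 471/47  =  10.02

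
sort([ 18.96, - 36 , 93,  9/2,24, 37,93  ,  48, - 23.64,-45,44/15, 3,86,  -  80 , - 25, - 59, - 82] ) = [-82, - 80, - 59,-45, - 36, - 25,-23.64,44/15,3,9/2, 18.96,24,37,48,86,93,  93 ] 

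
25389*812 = 20615868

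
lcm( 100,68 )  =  1700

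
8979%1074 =387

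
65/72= 65/72 = 0.90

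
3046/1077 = 2 + 892/1077 = 2.83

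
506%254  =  252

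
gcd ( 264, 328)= 8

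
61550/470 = 130 + 45/47 = 130.96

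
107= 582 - 475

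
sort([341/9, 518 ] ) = [341/9,518]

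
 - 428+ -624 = -1052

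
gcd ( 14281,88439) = 1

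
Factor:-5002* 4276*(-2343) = 50113377336 = 2^3*3^1*11^1*41^1  *61^1 * 71^1*1069^1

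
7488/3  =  2496 = 2496.00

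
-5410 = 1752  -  7162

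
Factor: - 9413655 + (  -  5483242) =  -  367^1*40591^1= - 14896897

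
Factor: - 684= - 2^2* 3^2*19^1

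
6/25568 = 3/12784 = 0.00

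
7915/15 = 527+ 2/3 = 527.67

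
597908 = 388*1541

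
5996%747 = 20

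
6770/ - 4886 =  - 2 + 1501/2443  =  - 1.39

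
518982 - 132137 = 386845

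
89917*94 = 8452198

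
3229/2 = 1614 + 1/2= 1614.50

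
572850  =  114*5025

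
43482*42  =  1826244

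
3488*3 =10464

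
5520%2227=1066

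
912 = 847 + 65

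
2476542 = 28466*87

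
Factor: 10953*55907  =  612349371= 3^2*37^1*1217^1*1511^1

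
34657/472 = 73 +201/472 = 73.43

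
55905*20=1118100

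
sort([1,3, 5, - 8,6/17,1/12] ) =[ - 8,1/12,  6/17,1, 3,  5 ]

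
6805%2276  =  2253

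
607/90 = 6 + 67/90 =6.74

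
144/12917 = 144/12917  =  0.01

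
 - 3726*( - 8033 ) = 29930958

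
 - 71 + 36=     -  35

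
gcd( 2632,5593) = 329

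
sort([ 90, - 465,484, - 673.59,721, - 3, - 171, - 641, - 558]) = [ - 673.59, - 641, - 558, - 465, - 171, - 3, 90,484,  721]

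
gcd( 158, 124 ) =2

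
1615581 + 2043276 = 3658857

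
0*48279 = 0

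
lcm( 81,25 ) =2025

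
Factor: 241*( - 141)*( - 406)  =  13796286 = 2^1*3^1 * 7^1 * 29^1*47^1*241^1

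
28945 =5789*5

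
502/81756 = 251/40878 = 0.01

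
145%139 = 6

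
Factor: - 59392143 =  - 3^3*73^1*30133^1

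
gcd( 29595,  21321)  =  3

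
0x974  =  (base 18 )788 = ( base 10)2420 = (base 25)3lk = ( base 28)32c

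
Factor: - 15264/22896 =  - 2^1*3^ ( - 1)  =  -  2/3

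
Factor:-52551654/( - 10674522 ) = 8758609/1779087 =3^ ( - 1 )*29^1 * 59^1*5119^1*593029^(  -  1)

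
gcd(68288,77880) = 88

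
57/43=1 + 14/43= 1.33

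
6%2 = 0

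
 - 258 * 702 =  - 181116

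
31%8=7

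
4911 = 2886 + 2025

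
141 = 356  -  215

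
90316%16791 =6361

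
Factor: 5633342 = 2^1*11^1*13^1 * 19697^1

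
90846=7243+83603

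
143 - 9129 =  - 8986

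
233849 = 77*3037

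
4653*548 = 2549844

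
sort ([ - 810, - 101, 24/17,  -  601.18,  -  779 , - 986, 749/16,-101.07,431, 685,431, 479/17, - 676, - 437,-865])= [-986,-865, - 810, - 779, - 676,-601.18, - 437, -101.07, - 101, 24/17, 479/17,749/16,431,431,685]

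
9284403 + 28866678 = 38151081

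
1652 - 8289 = -6637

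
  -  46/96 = -1+25/48  =  - 0.48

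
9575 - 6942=2633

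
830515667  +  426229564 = 1256745231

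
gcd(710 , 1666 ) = 2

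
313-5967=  - 5654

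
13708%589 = 161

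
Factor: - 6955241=-6955241^1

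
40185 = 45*893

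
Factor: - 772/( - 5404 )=7^(- 1 ) =1/7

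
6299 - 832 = 5467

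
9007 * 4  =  36028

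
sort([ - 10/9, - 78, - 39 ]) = [ - 78,- 39 ,- 10/9]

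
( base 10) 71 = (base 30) 2b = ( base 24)2n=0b1000111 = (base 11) 65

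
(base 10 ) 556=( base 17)1FC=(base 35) fv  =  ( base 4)20230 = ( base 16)22C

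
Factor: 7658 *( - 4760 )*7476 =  - 2^6 *3^1*5^1*7^3*17^1*89^1*547^1  =  - 272515750080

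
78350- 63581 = 14769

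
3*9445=28335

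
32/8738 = 16/4369 = 0.00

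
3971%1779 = 413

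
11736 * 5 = 58680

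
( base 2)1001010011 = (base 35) h0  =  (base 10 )595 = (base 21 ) 177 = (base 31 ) j6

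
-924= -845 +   -  79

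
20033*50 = 1001650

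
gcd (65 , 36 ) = 1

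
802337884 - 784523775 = 17814109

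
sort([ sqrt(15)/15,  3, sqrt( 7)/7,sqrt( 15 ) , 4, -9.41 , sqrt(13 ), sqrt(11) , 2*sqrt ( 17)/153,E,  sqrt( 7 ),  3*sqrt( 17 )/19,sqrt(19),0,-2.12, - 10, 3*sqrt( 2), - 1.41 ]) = [ - 10, - 9.41, - 2.12, - 1.41,  0,2*sqrt(17 )/153,  sqrt( 15 )/15,  sqrt(7)/7, 3*sqrt( 17)/19 , sqrt ( 7),E, 3,sqrt ( 11) , sqrt (13) , sqrt( 15), 4,  3*sqrt( 2),sqrt( 19) ]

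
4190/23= 182 +4/23= 182.17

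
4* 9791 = 39164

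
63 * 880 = 55440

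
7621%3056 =1509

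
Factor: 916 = 2^2*229^1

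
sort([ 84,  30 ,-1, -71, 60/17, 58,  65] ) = [ - 71 , - 1, 60/17,30, 58 , 65,  84]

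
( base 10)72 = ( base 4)1020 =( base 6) 200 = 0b1001000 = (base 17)44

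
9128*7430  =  67821040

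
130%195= 130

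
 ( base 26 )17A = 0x364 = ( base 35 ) OS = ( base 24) 1C4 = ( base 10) 868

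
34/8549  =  34/8549 = 0.00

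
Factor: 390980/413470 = 226/239  =  2^1*113^1*239^( - 1 )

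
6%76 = 6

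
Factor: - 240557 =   -  23^1*10459^1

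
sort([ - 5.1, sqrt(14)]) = [ - 5.1,sqrt ( 14 )]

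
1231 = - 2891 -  - 4122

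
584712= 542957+41755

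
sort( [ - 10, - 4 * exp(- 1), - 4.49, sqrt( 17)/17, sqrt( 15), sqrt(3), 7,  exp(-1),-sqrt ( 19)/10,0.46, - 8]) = [-10, - 8, - 4.49, - 4*exp(-1), -sqrt(19) /10,sqrt(17 ) /17 , exp( - 1), 0.46, sqrt(3),sqrt( 15), 7 ]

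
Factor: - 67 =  - 67^1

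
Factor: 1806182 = 2^1*7^1*17^1*7589^1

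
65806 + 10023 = 75829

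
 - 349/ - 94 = 3 + 67/94 = 3.71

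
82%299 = 82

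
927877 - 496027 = 431850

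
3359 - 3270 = 89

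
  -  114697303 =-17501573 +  - 97195730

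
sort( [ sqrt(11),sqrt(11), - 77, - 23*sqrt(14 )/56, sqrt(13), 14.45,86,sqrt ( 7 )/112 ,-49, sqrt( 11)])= [-77,-49, - 23*sqrt(14 ) /56, sqrt(7 )/112, sqrt(11 ), sqrt( 11),  sqrt(11 ),  sqrt( 13 ), 14.45, 86]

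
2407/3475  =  2407/3475  =  0.69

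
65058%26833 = 11392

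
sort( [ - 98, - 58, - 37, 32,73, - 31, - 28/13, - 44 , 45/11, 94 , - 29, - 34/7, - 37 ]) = [ - 98, - 58, -44 ,-37, - 37 , - 31,- 29, - 34/7, -28/13, 45/11, 32 , 73,94]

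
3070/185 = 16+22/37= 16.59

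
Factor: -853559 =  - 7^1*121937^1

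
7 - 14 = - 7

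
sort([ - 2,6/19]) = [ -2 , 6/19]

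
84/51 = 28/17 =1.65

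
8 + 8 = 16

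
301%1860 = 301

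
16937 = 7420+9517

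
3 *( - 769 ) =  - 2307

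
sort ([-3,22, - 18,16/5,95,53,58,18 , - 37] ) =[ - 37, - 18,-3,16/5, 18,22,53,58, 95 ] 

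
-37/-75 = 37/75 = 0.49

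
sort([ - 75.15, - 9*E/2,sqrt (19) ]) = [ - 75.15 , - 9*E/2, sqrt(19)] 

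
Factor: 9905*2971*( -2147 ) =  - 5^1 * 7^1*19^1*113^1*283^1*2971^1 = -63181389985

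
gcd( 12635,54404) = 7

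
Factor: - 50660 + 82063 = 31403 = 31^1*1013^1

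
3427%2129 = 1298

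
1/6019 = 1/6019 = 0.00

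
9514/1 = 9514 = 9514.00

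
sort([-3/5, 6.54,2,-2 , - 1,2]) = [ - 2, - 1,- 3/5,2, 2,6.54]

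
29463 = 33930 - 4467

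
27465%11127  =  5211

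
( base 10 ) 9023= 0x233f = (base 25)EAN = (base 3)110101012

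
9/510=3/170= 0.02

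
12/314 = 6/157 = 0.04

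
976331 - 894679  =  81652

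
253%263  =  253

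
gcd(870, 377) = 29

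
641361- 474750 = 166611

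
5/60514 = 5/60514= 0.00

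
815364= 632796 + 182568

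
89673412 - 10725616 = 78947796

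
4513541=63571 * 71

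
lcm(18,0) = 0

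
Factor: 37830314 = 2^1*18915157^1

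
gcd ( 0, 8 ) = 8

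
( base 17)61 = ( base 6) 251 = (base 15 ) 6D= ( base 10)103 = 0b1100111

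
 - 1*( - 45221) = 45221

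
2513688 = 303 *8296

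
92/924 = 23/231  =  0.10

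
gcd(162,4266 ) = 54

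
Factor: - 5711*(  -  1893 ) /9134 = 10810923/9134 = 2^( - 1)*3^1*631^1 *4567^( - 1 ) * 5711^1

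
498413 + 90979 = 589392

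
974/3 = 974/3  =  324.67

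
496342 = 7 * 70906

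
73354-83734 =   -  10380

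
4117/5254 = 4117/5254  =  0.78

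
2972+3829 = 6801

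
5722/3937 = 5722/3937 = 1.45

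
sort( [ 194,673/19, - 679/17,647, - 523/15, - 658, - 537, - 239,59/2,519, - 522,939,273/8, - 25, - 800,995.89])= [ - 800, - 658, - 537, - 522, - 239,-679/17, - 523/15 , - 25,59/2,  273/8,  673/19,  194, 519,647,939, 995.89] 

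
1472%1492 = 1472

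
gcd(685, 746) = 1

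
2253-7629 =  - 5376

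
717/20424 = 239/6808=0.04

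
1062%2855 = 1062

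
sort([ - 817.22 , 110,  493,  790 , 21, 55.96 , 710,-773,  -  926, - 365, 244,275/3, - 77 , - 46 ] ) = [ - 926, - 817.22, - 773, - 365, - 77, - 46,21,55.96,275/3, 110, 244, 493,710 , 790]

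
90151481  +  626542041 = 716693522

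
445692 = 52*8571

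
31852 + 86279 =118131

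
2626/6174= 1313/3087 = 0.43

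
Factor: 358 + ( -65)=293 = 293^1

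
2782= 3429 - 647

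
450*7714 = 3471300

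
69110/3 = 69110/3 = 23036.67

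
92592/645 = 143 + 119/215 =143.55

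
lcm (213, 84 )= 5964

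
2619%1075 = 469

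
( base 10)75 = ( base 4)1023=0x4B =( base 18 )43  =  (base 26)2N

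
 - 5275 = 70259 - 75534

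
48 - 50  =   - 2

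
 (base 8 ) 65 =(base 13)41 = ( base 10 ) 53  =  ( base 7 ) 104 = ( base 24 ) 25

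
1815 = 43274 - 41459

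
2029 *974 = 1976246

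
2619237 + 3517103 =6136340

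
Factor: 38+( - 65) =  - 27 = - 3^3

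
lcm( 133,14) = 266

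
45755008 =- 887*( - 51584 )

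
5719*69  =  394611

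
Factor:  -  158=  - 2^1*79^1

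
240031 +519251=759282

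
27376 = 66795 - 39419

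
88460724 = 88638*998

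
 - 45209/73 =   -  620+51/73 = - 619.30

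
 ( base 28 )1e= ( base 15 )2C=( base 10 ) 42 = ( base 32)1A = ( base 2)101010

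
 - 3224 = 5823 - 9047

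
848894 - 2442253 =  - 1593359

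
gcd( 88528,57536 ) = 16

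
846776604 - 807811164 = 38965440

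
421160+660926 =1082086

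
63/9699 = 21/3233=0.01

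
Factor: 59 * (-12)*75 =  - 53100 = - 2^2 * 3^2* 5^2*59^1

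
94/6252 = 47/3126 = 0.02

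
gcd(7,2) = 1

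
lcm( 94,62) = 2914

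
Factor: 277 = 277^1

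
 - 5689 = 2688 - 8377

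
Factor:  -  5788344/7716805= - 2^3*3^1*5^ (- 1)*61^(-1)*433^1* 557^1 * 25301^( - 1 )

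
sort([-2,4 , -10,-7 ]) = [-10, - 7,  -  2,  4 ]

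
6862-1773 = 5089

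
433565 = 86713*5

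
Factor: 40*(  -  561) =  - 22440 = - 2^3*3^1 *5^1*11^1*17^1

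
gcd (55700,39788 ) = 4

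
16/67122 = 8/33561 = 0.00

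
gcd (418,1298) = 22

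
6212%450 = 362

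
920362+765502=1685864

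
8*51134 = 409072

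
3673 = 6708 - 3035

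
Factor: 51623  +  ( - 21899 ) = 2^2*3^1*2477^1= 29724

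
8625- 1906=6719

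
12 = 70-58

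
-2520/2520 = -1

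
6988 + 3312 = 10300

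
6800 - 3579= 3221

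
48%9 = 3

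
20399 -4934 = 15465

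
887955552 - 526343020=361612532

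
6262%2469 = 1324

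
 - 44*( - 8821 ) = 388124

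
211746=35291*6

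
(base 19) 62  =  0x74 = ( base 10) 116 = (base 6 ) 312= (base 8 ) 164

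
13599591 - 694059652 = -680460061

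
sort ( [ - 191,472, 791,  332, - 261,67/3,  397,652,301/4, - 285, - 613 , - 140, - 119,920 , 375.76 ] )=[-613, -285, - 261, - 191,-140, - 119, 67/3,301/4,332,375.76,397, 472,652, 791,920] 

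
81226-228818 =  - 147592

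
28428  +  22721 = 51149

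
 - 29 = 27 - 56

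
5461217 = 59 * 92563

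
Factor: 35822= 2^1*17911^1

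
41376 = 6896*6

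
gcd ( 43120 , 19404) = 2156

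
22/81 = 22/81 = 0.27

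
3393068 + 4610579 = 8003647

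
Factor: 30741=3^1*10247^1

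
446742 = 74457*6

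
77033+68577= 145610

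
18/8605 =18/8605 = 0.00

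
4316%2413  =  1903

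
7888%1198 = 700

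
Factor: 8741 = 8741^1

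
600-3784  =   - 3184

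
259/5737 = 259/5737=0.05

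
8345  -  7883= 462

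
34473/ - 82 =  - 34473/82 = -420.40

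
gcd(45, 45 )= 45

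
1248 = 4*312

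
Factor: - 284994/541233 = -446/847 = -2^1*7^( - 1 ) * 11^(-2)*223^1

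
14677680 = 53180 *276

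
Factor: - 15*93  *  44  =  -2^2* 3^2*5^1*11^1*31^1 = -61380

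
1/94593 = 1/94593 = 0.00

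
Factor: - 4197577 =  - 4197577^1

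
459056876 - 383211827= 75845049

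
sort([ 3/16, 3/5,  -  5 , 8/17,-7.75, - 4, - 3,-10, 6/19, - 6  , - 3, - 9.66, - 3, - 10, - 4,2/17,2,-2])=[ - 10, - 10,-9.66 ,  -  7.75,-6,  -  5,  -  4,-4 , - 3, - 3, - 3, - 2, 2/17,3/16,  6/19, 8/17,  3/5, 2 ]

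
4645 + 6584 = 11229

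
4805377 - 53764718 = -48959341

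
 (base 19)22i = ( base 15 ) 36D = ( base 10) 778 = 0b1100001010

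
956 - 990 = -34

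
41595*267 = 11105865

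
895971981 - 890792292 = 5179689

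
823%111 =46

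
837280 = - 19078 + 856358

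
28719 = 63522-34803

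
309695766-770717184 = - 461021418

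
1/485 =1/485 = 0.00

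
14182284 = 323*43908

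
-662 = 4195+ - 4857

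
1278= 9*142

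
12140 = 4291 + 7849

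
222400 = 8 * 27800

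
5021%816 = 125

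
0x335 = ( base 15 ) 39b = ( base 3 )1010102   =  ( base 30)RB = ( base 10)821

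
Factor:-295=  - 5^1*59^1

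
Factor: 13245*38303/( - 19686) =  - 169107745/6562  =  - 2^( - 1)*5^1 * 17^( - 1)* 193^( - 1)*883^1*38303^1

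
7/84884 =7/84884 = 0.00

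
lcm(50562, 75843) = 151686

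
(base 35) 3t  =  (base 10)134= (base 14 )98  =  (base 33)42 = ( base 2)10000110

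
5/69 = 5/69 = 0.07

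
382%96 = 94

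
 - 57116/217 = - 264+172/217 = - 263.21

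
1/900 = 1/900= 0.00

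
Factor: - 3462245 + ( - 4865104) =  - 3^2*101^1 * 9161^1 = - 8327349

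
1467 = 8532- 7065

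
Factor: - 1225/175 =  - 7^1 = - 7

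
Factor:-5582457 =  - 3^2*631^1*983^1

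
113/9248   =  113/9248 = 0.01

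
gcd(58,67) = 1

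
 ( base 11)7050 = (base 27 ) cn3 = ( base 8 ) 22234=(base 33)8k0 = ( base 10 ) 9372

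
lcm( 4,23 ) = 92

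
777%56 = 49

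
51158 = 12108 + 39050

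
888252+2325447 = 3213699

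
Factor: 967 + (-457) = 2^1*3^1*5^1*17^1 = 510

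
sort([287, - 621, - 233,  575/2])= [-621, - 233,287,575/2 ]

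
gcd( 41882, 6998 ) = 2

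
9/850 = 9/850 = 0.01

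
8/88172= 2/22043 = 0.00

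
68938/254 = 271  +  52/127 = 271.41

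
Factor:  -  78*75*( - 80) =2^5*3^2*5^3*13^1 =468000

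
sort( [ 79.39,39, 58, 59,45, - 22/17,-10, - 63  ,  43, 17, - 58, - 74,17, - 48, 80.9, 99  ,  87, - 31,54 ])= [  -  74,- 63, - 58, - 48, - 31,- 10, - 22/17, 17,17, 39, 43, 45,  54,58  ,  59, 79.39, 80.9,87, 99]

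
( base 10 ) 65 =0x41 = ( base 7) 122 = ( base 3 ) 2102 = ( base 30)25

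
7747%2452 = 391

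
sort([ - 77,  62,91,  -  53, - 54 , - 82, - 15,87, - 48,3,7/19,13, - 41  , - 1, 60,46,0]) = [  -  82,-77, - 54, - 53, - 48, - 41 , -15 , - 1,0,7/19,3,13, 46,60, 62 , 87,91]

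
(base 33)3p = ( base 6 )324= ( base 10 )124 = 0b1111100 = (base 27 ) 4G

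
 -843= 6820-7663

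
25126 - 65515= - 40389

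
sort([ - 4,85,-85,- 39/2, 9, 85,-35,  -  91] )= [ - 91, - 85, - 35, - 39/2, -4 , 9, 85, 85 ] 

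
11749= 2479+9270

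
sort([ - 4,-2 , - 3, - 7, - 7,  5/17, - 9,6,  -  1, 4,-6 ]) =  [-9, - 7, - 7, - 6,-4, - 3, - 2, - 1 , 5/17, 4,6 ]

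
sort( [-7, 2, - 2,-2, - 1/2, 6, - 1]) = [  -  7, - 2, - 2,-1, - 1/2,2, 6] 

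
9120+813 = 9933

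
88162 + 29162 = 117324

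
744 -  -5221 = 5965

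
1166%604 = 562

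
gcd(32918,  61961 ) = 1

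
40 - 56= -16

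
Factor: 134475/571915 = 26895/114383 = 3^1*5^1*11^1*107^ (  -  1)*163^1*1069^ ( - 1) 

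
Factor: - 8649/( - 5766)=3/2 = 2^(  -  1)*3^1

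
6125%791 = 588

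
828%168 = 156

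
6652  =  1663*4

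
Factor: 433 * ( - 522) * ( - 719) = 2^1*3^2*29^1 * 433^1*719^1 = 162512694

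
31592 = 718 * 44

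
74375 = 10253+64122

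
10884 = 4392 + 6492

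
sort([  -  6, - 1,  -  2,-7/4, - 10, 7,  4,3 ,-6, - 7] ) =[-10,- 7 , - 6, - 6, - 2, - 7/4,-1, 3 , 4,  7]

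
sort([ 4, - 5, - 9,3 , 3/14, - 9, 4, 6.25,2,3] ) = [ - 9, - 9, - 5, 3/14, 2, 3,  3,  4, 4,6.25 ]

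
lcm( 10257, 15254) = 594906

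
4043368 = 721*5608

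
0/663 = 0 = 0.00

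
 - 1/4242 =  - 1/4242 = - 0.00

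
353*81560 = 28790680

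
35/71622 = 35/71622 = 0.00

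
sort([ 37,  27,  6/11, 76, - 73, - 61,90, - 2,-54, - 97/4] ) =[ - 73, - 61 ,-54,- 97/4,-2, 6/11,27, 37,76,90 ] 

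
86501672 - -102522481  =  189024153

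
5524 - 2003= 3521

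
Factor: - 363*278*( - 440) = 2^4*3^1*5^1*11^3*139^1 = 44402160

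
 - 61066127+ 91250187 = 30184060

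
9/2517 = 3/839=0.00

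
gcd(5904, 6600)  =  24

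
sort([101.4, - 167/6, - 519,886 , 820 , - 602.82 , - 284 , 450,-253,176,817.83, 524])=[ -602.82,-519, - 284, - 253, - 167/6, 101.4, 176, 450,524,817.83,820,  886 ] 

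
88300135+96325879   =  184626014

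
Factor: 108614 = 2^1*11^1*4937^1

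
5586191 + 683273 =6269464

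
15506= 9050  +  6456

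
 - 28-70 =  - 98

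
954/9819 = 106/1091 = 0.10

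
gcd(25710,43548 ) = 6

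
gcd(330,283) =1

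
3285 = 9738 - 6453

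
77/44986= 77/44986 =0.00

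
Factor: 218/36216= 109/18108 = 2^( - 2 ) * 3^( - 2)*109^1*503^(- 1) 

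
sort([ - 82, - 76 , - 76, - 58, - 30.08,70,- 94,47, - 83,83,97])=[-94, - 83, - 82, - 76,-76, - 58, - 30.08,47,70, 83,97 ] 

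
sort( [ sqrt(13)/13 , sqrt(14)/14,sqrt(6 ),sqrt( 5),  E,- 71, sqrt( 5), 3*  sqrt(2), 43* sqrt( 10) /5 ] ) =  [ -71, sqrt( 14) /14, sqrt( 13) /13, sqrt ( 5 ), sqrt(  5 ), sqrt( 6 ), E, 3*sqrt( 2),43*sqrt (10)/5]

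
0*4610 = 0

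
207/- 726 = - 69/242  =  - 0.29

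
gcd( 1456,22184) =8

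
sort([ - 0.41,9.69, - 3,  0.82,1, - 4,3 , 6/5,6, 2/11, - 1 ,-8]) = [ - 8,-4, - 3, - 1 , - 0.41 , 2/11,0.82,1 , 6/5,3,6, 9.69 ]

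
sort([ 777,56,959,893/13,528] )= [ 56,893/13, 528,  777,  959 ]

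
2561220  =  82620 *31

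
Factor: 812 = 2^2* 7^1*29^1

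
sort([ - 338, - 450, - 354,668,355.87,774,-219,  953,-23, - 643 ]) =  [ - 643, - 450,-354, - 338 ,-219 , - 23,  355.87,  668, 774,  953]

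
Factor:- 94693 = -94693^1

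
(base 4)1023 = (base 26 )2N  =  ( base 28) 2J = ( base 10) 75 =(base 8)113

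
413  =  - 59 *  ( - 7 )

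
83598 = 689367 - 605769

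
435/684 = 145/228 = 0.64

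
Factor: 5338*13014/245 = 2^2 *3^3*5^( - 1)*7^( - 2)*17^1*157^1*241^1 = 69468732/245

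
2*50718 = 101436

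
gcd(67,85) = 1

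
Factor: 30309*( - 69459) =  - 3^2*13^2*137^1*10103^1 = -2105232831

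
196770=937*210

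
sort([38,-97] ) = [-97, 38 ]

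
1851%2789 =1851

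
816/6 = 136= 136.00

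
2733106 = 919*2974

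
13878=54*257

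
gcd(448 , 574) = 14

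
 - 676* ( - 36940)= 24971440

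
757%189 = 1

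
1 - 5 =-4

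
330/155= 66/31 =2.13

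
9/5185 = 9/5185   =  0.00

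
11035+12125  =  23160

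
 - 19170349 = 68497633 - 87667982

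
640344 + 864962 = 1505306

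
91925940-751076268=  - 659150328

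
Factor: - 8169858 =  - 2^1*3^2*137^1*3313^1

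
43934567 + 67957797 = 111892364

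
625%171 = 112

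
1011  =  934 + 77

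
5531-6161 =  - 630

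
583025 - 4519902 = -3936877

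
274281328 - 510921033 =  - 236639705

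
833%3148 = 833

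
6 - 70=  - 64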